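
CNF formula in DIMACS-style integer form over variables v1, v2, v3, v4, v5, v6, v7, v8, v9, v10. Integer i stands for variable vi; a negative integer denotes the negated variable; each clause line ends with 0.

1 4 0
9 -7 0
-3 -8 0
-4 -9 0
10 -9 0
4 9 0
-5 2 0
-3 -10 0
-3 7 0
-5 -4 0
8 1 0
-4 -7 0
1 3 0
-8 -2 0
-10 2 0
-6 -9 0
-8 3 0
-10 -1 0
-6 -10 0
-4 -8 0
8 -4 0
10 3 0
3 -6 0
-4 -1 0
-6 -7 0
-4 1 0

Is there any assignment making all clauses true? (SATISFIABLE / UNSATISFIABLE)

v4 = True:
  propagation gives v9=False, v7=False, v3=False, v5=False; an empty clause results — contradiction.
v4 = False:
  propagation gives v1=True, v9=True, v10=True; an empty clause results — contradiction.
Every branch closes, so no satisfying assignment exists.

UNSATISFIABLE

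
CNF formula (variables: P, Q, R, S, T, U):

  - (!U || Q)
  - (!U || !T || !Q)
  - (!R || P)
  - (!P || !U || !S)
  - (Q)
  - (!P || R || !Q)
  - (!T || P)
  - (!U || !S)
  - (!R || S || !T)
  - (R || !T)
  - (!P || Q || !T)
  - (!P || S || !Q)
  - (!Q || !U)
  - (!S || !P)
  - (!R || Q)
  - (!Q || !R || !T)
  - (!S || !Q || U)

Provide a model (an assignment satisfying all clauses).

P=False, Q=True, R=False, S=False, T=False, U=False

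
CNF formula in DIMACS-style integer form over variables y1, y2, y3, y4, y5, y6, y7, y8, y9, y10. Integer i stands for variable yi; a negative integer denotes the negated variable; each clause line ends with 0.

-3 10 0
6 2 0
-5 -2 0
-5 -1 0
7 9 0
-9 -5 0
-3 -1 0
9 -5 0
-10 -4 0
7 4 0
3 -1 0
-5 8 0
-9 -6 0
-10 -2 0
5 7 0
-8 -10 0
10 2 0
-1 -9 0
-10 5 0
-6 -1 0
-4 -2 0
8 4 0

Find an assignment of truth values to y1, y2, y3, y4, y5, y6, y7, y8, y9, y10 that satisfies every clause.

y1 = False, y2 = True, y3 = False, y4 = False, y5 = False, y6 = False, y7 = True, y8 = True, y9 = False, y10 = False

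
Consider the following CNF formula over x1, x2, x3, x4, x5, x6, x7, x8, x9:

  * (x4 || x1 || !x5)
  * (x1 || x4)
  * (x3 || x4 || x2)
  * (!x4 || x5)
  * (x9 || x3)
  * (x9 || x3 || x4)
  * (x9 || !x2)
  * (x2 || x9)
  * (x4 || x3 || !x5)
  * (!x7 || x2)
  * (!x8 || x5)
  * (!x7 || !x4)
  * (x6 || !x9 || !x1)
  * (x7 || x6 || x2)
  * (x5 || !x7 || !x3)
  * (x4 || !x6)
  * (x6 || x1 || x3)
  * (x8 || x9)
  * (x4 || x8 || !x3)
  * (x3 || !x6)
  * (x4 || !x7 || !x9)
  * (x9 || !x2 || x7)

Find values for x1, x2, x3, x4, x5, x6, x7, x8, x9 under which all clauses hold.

x1=False, x2=True, x3=True, x4=True, x5=True, x6=True, x7=False, x8=True, x9=True

Try x1 = False.
  then x4 is forced to True.
  then x5 is forced to True.
  then x7 is forced to False.
For the remaining variables, x2 = True, x3 = True, x6 = True, x8 = True, x9 = True works.
Every clause has at least one true literal under this assignment.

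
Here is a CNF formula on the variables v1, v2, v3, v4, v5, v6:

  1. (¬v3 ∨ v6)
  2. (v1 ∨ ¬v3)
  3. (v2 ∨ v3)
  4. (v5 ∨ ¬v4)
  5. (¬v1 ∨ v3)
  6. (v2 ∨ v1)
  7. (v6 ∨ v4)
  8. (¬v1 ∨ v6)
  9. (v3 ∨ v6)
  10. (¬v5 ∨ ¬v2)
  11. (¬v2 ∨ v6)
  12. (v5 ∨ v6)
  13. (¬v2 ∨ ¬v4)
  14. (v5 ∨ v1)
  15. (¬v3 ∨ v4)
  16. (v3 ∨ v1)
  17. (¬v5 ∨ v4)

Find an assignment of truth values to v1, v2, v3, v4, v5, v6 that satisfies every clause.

Pure literal: v6 appears only positively; assign v6 = True.
Branch on v1: take v1 = True.
  then v3 is forced to True.
  then v4 is forced to True.
  then v5 is forced to True.
  then v2 is forced to False.
Every clause has at least one true literal under this assignment.

v1=T, v2=F, v3=T, v4=T, v5=T, v6=T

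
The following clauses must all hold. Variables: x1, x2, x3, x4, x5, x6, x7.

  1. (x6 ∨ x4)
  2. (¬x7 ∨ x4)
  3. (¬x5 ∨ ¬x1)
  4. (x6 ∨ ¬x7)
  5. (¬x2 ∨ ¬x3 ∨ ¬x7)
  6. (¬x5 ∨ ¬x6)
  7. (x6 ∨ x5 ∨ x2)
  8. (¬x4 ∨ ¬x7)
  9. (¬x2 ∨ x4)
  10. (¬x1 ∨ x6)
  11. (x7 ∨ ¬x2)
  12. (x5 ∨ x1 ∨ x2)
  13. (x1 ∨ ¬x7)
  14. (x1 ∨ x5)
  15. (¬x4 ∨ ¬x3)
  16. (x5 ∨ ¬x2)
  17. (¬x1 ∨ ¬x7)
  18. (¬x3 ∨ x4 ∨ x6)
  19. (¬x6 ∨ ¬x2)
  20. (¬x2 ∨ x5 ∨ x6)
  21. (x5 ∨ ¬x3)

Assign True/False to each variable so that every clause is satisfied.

x1 = 1  x2 = 0  x3 = 0  x4 = 1  x5 = 0  x6 = 1  x7 = 0

Check each clause:
  1. (x4 ∨ x6) — x4 is true.
  2. (x4 ∨ ¬x7) — ¬x7 is true.
  3. (¬x1 ∨ ¬x5) — ¬x5 is true.
  4. (¬x7 ∨ x6) — ¬x7 is true.
  5. (¬x2 ∨ ¬x3 ∨ ¬x7) — ¬x7 is true.
  6. (¬x6 ∨ ¬x5) — ¬x5 is true.
  7. (x2 ∨ x5 ∨ x6) — x6 is true.
  8. (¬x7 ∨ ¬x4) — ¬x7 is true.
  9. (x4 ∨ ¬x2) — x4 is true.
  10. (x6 ∨ ¬x1) — x6 is true.
  11. (x7 ∨ ¬x2) — ¬x2 is true.
  12. (x1 ∨ x5 ∨ x2) — x1 is true.
  13. (x1 ∨ ¬x7) — x1 is true.
  14. (x1 ∨ x5) — x1 is true.
  15. (¬x4 ∨ ¬x3) — ¬x3 is true.
  16. (x5 ∨ ¬x2) — ¬x2 is true.
  17. (¬x1 ∨ ¬x7) — ¬x7 is true.
  18. (x6 ∨ ¬x3 ∨ x4) — x4 is true.
  19. (¬x6 ∨ ¬x2) — ¬x2 is true.
  20. (x5 ∨ x6 ∨ ¬x2) — ¬x2 is true.
  21. (¬x3 ∨ x5) — ¬x3 is true.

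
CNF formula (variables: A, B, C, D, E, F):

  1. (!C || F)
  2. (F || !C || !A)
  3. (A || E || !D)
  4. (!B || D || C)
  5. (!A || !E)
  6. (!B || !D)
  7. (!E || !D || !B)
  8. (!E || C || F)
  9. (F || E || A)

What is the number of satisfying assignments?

15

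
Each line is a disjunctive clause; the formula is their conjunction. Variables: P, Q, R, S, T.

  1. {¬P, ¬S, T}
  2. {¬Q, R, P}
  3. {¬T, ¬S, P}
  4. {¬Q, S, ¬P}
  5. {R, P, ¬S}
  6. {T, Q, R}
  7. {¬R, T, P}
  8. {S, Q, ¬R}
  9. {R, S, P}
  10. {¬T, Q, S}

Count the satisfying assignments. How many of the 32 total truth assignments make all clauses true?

5

The models are:
  P=0 Q=1 R=1 S=0 T=1
  P=1 Q=0 R=0 S=1 T=1
  P=1 Q=0 R=1 S=1 T=1
  P=1 Q=1 R=0 S=1 T=1
  P=1 Q=1 R=1 S=1 T=1
Count: 5.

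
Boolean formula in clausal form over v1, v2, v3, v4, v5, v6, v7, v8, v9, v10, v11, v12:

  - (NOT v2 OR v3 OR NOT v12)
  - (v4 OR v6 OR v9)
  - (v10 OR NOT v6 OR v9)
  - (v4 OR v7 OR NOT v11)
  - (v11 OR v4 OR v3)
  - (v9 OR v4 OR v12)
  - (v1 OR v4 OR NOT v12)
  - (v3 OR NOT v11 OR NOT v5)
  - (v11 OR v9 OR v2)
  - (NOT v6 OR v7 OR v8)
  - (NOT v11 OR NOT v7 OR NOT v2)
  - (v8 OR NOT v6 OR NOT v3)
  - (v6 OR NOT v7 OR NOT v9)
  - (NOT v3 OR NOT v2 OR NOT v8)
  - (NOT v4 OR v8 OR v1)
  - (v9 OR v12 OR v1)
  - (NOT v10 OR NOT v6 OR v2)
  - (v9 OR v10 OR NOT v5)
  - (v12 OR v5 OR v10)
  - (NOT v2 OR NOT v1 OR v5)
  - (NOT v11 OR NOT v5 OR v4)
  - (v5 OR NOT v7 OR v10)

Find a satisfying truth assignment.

v1=1  v2=0  v3=1  v4=1  v5=1  v6=0  v7=0  v8=0  v9=1  v10=1  v11=0  v12=0

Branch on v1: take v1 = True.
The remaining clauses are satisfied by v2 = False, v3 = True, v4 = True, v5 = True, v6 = False, v7 = False, v8 = False, v9 = True, v10 = True, v11 = False, v12 = False.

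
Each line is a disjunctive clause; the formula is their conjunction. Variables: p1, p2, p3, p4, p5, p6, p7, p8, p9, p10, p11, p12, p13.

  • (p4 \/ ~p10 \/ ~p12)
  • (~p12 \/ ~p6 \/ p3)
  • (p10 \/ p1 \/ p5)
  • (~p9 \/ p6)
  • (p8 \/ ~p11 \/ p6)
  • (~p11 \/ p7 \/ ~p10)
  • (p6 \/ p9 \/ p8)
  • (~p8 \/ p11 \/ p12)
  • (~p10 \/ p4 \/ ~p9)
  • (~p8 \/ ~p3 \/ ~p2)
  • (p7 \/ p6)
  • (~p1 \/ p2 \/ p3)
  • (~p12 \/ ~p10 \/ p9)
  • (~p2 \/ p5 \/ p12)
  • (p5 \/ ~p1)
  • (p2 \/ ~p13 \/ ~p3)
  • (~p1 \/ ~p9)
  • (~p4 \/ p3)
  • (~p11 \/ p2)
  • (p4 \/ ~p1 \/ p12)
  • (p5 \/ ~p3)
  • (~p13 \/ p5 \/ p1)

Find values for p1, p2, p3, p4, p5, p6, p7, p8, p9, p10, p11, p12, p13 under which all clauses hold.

p1=0, p2=1, p3=1, p4=1, p5=1, p6=1, p7=0, p8=0, p9=0, p10=0, p11=0, p12=0, p13=0

Pure literal: p5 appears only positively; assign p5 = True.
Pure literal: p13 appears only negated; assign p13 = False.
Set p1 = False and propagate.
Branch on p2: take p2 = True.
For the remaining variables, p3 = True, p4 = True, p6 = True, p7 = False, p8 = False, p9 = False, p10 = False, p11 = False, p12 = False works.
Every clause has at least one true literal under this assignment.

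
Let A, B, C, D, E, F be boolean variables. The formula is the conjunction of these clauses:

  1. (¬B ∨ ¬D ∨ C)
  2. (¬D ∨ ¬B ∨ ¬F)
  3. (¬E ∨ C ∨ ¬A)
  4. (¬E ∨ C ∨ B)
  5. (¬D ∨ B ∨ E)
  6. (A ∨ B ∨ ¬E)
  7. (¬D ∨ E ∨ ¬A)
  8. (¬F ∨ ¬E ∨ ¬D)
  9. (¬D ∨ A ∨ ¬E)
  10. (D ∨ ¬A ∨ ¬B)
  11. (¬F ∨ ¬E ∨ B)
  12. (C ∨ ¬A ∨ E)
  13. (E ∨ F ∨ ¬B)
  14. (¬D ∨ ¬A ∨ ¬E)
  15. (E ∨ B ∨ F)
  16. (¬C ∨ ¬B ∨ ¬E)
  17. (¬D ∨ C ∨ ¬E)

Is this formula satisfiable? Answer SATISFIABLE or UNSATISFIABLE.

SATISFIABLE

Branch on A: take A = False.
Try B = True.
Set C = True and propagate.
  then E is forced to False.
  then F is forced to True.
  then D is forced to False.
Every clause has at least one true literal under this assignment.
So A=False, B=True, C=True, D=False, E=False, F=True is a satisfying assignment.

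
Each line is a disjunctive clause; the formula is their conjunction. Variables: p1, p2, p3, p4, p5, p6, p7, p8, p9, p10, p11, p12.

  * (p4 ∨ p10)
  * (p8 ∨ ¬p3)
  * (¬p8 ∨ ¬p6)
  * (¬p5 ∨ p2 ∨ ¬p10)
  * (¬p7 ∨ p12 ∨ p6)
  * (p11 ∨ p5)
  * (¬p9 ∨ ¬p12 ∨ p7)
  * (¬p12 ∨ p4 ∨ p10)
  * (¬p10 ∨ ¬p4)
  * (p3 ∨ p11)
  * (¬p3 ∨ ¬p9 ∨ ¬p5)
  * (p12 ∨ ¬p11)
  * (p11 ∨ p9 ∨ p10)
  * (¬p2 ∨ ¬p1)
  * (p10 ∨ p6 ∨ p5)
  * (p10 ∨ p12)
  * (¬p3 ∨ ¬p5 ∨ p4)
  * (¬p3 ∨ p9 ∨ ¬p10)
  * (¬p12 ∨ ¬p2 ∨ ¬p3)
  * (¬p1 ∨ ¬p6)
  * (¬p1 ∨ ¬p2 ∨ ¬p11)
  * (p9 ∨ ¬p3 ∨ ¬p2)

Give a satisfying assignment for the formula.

p1 = T  p2 = F  p3 = F  p4 = F  p5 = F  p6 = F  p7 = T  p8 = T  p9 = F  p10 = T  p11 = T  p12 = T

Set p1 = True and propagate.
  then p2 is forced to False.
  then p6 is forced to False.
Try p3 = False.
  then p11 is forced to True.
  then p12 is forced to True.
Try p4 = False.
  then p10 is forced to True.
  then p5 is forced to False.
The remaining clauses are satisfied by p7 = True, p8 = True, p9 = False.
Check each clause:
  1. (p10 ∨ p4) — p10 is true.
  2. (¬p3 ∨ p8) — p8 is true.
  3. (¬p8 ∨ ¬p6) — ¬p6 is true.
  4. (¬p5 ∨ ¬p10 ∨ p2) — ¬p5 is true.
  5. (p12 ∨ p6 ∨ ¬p7) — p12 is true.
  6. (p5 ∨ p11) — p11 is true.
  7. (¬p9 ∨ ¬p12 ∨ p7) — ¬p9 is true.
  8. (p10 ∨ p4 ∨ ¬p12) — p10 is true.
  9. (¬p10 ∨ ¬p4) — ¬p4 is true.
  10. (p3 ∨ p11) — p11 is true.
  11. (¬p9 ∨ ¬p5 ∨ ¬p3) — ¬p5 is true.
  12. (¬p11 ∨ p12) — p12 is true.
  13. (p11 ∨ p10 ∨ p9) — p10 is true.
  14. (¬p2 ∨ ¬p1) — ¬p2 is true.
  15. (p10 ∨ p6 ∨ p5) — p10 is true.
  16. (p12 ∨ p10) — p10 is true.
  17. (¬p3 ∨ ¬p5 ∨ p4) — ¬p5 is true.
  18. (p9 ∨ ¬p3 ∨ ¬p10) — ¬p3 is true.
  19. (¬p2 ∨ ¬p3 ∨ ¬p12) — ¬p3 is true.
  20. (¬p1 ∨ ¬p6) — ¬p6 is true.
  21. (¬p11 ∨ ¬p2 ∨ ¬p1) — ¬p2 is true.
  22. (p9 ∨ ¬p2 ∨ ¬p3) — ¬p3 is true.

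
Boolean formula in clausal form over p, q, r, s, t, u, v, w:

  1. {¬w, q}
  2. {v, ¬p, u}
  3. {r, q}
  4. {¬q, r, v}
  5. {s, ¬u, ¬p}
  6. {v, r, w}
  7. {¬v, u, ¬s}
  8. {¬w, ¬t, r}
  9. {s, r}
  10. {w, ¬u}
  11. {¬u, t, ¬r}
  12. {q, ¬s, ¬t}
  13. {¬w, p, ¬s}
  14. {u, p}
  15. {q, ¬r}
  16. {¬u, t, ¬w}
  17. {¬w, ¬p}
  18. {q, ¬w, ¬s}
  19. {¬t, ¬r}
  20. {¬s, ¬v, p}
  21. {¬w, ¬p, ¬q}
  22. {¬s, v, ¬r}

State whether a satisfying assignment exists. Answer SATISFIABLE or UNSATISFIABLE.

SATISFIABLE

Set p = True and propagate.
  then w is forced to False.
  then u is forced to False.
  then v is forced to True.
  then s is forced to False.
  then r is forced to True.
  then q is forced to True.
  then t is forced to False.
Every clause has at least one true literal under this assignment.
So p = True  q = True  r = True  s = False  t = False  u = False  v = True  w = False is a satisfying assignment.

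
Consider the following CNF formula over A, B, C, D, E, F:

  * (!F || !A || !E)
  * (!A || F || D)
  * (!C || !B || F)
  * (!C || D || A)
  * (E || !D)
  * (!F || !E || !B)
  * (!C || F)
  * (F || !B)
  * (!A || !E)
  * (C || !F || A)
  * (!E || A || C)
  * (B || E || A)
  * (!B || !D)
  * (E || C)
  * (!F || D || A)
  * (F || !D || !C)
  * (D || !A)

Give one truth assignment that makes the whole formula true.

A = False  B = False  C = True  D = True  E = True  F = True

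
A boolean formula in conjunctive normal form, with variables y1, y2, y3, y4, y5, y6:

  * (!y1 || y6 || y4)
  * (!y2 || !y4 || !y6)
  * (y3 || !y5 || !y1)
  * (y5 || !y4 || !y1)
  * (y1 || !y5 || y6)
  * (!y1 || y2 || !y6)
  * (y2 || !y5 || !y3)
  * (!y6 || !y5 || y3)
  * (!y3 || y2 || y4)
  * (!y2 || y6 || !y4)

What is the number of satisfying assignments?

Case analysis on y6 and y1:
  y6=1, y1=1: remaining (y2,y3,y4,y5) ∈ {(1,0,0,0); (1,1,0,0); (1,1,0,1)} — 3.
  y6=1, y1=0: 6 of the 16 assignments to (y2,y3,y4,y5) work.
  y6=0, y1=1: a clause becomes empty — 0.
  y6=0, y1=0: 5 of the 16 assignments to (y2,y3,y4,y5) work.
Total: 3 + 6 + 0 + 5 = 14.

14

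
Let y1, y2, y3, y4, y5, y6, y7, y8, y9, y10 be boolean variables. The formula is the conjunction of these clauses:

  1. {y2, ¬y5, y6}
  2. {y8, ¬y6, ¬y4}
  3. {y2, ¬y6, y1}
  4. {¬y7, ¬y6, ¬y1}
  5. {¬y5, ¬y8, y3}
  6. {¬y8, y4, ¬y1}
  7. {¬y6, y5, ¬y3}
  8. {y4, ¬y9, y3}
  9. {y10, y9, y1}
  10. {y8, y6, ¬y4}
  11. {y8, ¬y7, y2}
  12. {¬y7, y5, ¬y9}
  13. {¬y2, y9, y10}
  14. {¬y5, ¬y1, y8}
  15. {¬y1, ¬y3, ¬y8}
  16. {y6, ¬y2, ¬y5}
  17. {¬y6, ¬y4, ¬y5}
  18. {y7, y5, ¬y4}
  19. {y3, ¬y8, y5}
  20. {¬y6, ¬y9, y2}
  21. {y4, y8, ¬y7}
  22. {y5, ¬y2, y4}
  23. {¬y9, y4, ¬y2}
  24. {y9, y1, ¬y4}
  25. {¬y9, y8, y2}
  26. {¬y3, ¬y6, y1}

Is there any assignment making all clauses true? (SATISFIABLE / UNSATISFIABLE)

SATISFIABLE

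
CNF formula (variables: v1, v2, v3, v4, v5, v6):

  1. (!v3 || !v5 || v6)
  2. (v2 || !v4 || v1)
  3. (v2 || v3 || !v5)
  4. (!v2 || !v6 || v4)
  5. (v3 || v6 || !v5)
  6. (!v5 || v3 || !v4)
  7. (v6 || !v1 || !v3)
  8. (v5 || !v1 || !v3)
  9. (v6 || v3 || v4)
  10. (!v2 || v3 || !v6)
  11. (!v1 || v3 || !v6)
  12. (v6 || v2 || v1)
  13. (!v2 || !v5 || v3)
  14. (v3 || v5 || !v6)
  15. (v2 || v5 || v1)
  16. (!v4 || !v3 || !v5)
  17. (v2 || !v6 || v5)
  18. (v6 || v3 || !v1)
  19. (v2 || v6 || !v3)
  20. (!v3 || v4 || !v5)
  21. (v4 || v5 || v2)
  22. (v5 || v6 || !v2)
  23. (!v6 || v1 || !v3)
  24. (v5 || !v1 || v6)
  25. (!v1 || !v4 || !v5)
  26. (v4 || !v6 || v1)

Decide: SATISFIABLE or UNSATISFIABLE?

v3 = True:
  v5 = True:
    propagation gives v6=True, v4=False; an empty clause results — contradiction.
  v5 = False:
    propagation gives v1=False, v2=True, v6=True; an empty clause results — contradiction.
v3 = False:
  v6 = True:
    propagation gives v2=False, v5=False; an empty clause results — contradiction.
  v6 = False:
    propagation gives v5=False, v4=True, v1=False, v2=True; an empty clause results — contradiction.
Every branch closes, so no satisfying assignment exists.

UNSATISFIABLE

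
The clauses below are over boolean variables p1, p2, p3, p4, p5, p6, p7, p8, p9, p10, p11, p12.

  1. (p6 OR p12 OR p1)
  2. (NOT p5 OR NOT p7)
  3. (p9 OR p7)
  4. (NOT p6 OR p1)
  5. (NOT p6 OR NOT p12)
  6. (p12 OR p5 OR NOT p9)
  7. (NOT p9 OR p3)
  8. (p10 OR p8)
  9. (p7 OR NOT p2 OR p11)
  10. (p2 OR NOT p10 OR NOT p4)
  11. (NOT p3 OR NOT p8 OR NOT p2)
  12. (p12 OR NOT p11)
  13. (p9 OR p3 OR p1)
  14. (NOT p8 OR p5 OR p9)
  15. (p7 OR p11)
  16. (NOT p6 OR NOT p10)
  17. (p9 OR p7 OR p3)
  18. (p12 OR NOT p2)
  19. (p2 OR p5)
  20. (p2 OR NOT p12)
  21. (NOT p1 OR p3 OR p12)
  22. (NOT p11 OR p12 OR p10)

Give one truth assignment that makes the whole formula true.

p1 = 0  p2 = 1  p3 = 1  p4 = 1  p5 = 0  p6 = 0  p7 = 0  p8 = 0  p9 = 1  p10 = 1  p11 = 1  p12 = 1

Check each clause:
  1. (p1 OR p6 OR p12) — p12 is true.
  2. (NOT p7 OR NOT p5) — NOT p7 is true.
  3. (p9 OR p7) — p9 is true.
  4. (NOT p6 OR p1) — NOT p6 is true.
  5. (NOT p6 OR NOT p12) — NOT p6 is true.
  6. (p12 OR p5 OR NOT p9) — p12 is true.
  7. (p3 OR NOT p9) — p3 is true.
  8. (p8 OR p10) — p10 is true.
  9. (p7 OR NOT p2 OR p11) — p11 is true.
  10. (NOT p4 OR p2 OR NOT p10) — p2 is true.
  11. (NOT p8 OR NOT p3 OR NOT p2) — NOT p8 is true.
  12. (p12 OR NOT p11) — p12 is true.
  13. (p3 OR p1 OR p9) — p9 is true.
  14. (NOT p8 OR p5 OR p9) — NOT p8 is true.
  15. (p7 OR p11) — p11 is true.
  16. (NOT p6 OR NOT p10) — NOT p6 is true.
  17. (p7 OR p3 OR p9) — p9 is true.
  18. (p12 OR NOT p2) — p12 is true.
  19. (p5 OR p2) — p2 is true.
  20. (p2 OR NOT p12) — p2 is true.
  21. (NOT p1 OR p12 OR p3) — p3 is true.
  22. (p12 OR NOT p11 OR p10) — p10 is true.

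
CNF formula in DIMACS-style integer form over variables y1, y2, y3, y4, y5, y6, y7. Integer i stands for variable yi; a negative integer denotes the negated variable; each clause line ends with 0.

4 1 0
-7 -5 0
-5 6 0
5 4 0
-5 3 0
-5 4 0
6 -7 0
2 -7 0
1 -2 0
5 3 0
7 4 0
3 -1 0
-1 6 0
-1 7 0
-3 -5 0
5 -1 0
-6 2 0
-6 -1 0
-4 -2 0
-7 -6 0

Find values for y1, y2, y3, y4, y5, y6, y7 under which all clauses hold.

y1=F, y2=F, y3=T, y4=T, y5=F, y6=F, y7=F

Check each clause:
  1. (y1 ∨ y4) — y4 is true.
  2. (¬y5 ∨ ¬y7) — ¬y7 is true.
  3. (¬y5 ∨ y6) — ¬y5 is true.
  4. (y5 ∨ y4) — y4 is true.
  5. (y3 ∨ ¬y5) — y3 is true.
  6. (y4 ∨ ¬y5) — ¬y5 is true.
  7. (¬y7 ∨ y6) — ¬y7 is true.
  8. (y2 ∨ ¬y7) — ¬y7 is true.
  9. (y1 ∨ ¬y2) — ¬y2 is true.
  10. (y3 ∨ y5) — y3 is true.
  11. (y4 ∨ y7) — y4 is true.
  12. (y3 ∨ ¬y1) — y3 is true.
  13. (y6 ∨ ¬y1) — ¬y1 is true.
  14. (y7 ∨ ¬y1) — ¬y1 is true.
  15. (¬y3 ∨ ¬y5) — ¬y5 is true.
  16. (y5 ∨ ¬y1) — ¬y1 is true.
  17. (¬y6 ∨ y2) — ¬y6 is true.
  18. (¬y1 ∨ ¬y6) — ¬y6 is true.
  19. (¬y4 ∨ ¬y2) — ¬y2 is true.
  20. (¬y6 ∨ ¬y7) — ¬y7 is true.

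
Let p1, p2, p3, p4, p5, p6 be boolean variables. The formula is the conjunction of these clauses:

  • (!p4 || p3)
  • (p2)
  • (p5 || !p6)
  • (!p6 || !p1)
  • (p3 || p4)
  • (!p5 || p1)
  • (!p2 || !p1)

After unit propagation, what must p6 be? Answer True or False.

False

Unit clause (p2) sets p2 = True.
From (!p2 || !p1) and p2 = True: p1 = False.
In (p1 || !p5), p1 is now false; !p5 must hold, so p5 = False.
(p5 || !p6) with p5 = False leaves only !p6, so p6 = False.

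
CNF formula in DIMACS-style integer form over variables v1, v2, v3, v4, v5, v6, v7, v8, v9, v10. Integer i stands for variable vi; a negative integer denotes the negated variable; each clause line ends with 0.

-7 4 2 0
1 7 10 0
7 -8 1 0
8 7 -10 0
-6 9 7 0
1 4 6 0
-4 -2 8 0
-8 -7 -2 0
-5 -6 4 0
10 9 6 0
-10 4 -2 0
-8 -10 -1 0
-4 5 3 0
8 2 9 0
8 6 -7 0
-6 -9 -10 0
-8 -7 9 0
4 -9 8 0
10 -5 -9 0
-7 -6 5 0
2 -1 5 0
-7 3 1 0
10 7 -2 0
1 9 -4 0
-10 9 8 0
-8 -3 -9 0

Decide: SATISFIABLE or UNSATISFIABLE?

UNSATISFIABLE

v7 = True:
  v8 = True:
    propagation gives v2=False, v4=True, v9=True, v3=False; an empty clause results — contradiction.
  v8 = False:
    propagation gives v6=True, v5=True, v4=True, v2=False; an empty clause results — contradiction.
v7 = False:
  v9 = True:
    v10 = True:
      propagation gives v8=True, v1=True; contradiction.
    v10 = False:
      propagation gives v1=True, v5=False, v2=True; contradiction.
  v9 = False:
    propagation gives v6=False, v10=True, v8=True, v1=True; an empty clause results — contradiction.
Every branch closes, so no satisfying assignment exists.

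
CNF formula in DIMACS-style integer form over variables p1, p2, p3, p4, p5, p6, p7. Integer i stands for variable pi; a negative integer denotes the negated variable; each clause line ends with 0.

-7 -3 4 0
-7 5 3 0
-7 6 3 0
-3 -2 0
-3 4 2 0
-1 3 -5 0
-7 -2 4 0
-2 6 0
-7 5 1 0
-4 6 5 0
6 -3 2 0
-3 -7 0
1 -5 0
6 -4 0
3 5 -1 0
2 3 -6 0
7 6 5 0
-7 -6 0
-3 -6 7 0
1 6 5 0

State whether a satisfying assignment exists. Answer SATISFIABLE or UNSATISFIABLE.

Try p1 = False.
  then p5 is forced to False.
  then p7 is forced to False.
  then p6 is forced to True.
  then p3 is forced to False.
  then p2 is forced to True.
p4 is now unconstrained; take p4 = True.
So p1=F, p2=T, p3=F, p4=T, p5=F, p6=T, p7=F is a satisfying assignment.

SATISFIABLE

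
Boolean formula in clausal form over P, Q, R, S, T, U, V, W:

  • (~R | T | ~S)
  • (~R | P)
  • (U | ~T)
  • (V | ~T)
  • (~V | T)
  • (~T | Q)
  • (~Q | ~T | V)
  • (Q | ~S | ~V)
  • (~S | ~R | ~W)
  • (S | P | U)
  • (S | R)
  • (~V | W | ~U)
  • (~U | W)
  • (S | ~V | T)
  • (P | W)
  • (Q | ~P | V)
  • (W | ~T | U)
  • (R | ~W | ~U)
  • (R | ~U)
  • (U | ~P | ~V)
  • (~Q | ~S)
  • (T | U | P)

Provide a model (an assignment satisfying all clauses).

Branch on P: take P = True.
Set Q = True and propagate.
  then S is forced to False.
  then R is forced to True.
Set T = True and propagate.
  then U is forced to True.
  then V is forced to True.
  then W is forced to True.
Check each clause:
  1. (~R | ~S | T) — T is true.
  2. (P | ~R) — P is true.
  3. (U | ~T) — U is true.
  4. (~T | V) — V is true.
  5. (T | ~V) — T is true.
  6. (Q | ~T) — Q is true.
  7. (~T | V | ~Q) — V is true.
  8. (~V | Q | ~S) — Q is true.
  9. (~W | ~R | ~S) — ~S is true.
  10. (U | S | P) — P is true.
  11. (S | R) — R is true.
  12. (~V | W | ~U) — W is true.
  13. (~U | W) — W is true.
  14. (S | T | ~V) — T is true.
  15. (P | W) — W is true.
  16. (~P | V | Q) — Q is true.
  17. (W | U | ~T) — W is true.
  18. (~U | ~W | R) — R is true.
  19. (R | ~U) — R is true.
  20. (~P | U | ~V) — U is true.
  21. (~S | ~Q) — ~S is true.
  22. (U | P | T) — P is true.

P=True  Q=True  R=True  S=False  T=True  U=True  V=True  W=True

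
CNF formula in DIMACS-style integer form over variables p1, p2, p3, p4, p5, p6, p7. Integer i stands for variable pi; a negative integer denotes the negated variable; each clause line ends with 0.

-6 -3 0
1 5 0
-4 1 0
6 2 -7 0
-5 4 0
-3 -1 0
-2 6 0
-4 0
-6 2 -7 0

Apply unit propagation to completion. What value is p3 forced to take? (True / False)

(¬p4) is a unit clause: p4 = False.
In (p4 ∨ ¬p5), p4 is now false; ¬p5 must hold, so p5 = False.
In (p1 ∨ p5), p5 is now false; p1 must hold, so p1 = True.
(¬p3 ∨ ¬p1) with p1 = True leaves only ¬p3, so p3 = False.

False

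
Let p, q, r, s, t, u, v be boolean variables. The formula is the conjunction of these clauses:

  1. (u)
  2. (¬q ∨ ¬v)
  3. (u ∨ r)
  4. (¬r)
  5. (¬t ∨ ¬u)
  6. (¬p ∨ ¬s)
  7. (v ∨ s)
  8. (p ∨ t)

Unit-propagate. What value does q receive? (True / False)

(u) is a unit clause: u = True.
(¬r) stands alone — r = False.
From (¬t ∨ ¬u) and u = True: t = False.
(p ∨ t): since t = False, the clause reduces to (p). p = True.
From (¬s ∨ ¬p) and p = True: s = False.
(s ∨ v) with s = False leaves only v, so v = True.
From (¬v ∨ ¬q) and v = True: q = False.

False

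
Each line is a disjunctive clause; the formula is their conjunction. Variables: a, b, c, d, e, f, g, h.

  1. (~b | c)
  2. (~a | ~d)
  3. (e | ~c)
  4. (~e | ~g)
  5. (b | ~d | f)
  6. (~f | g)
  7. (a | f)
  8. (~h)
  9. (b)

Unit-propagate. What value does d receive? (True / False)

False

(~h) stands alone — h = False.
(b) stands alone — b = True.
(~b | c): since b = True, the clause reduces to (c). c = True.
From (e | ~c) and c = True: e = True.
(~g | ~e) with e = True leaves only ~g, so g = False.
From (g | ~f) and g = False: f = False.
(a | f) with f = False leaves only a, so a = True.
(~a | ~d) with a = True leaves only ~d, so d = False.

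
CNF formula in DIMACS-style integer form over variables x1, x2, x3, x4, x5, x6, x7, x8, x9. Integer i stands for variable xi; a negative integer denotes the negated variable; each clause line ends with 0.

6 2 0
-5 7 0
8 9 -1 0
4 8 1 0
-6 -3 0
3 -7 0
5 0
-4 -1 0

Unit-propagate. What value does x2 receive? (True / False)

(x5) is a unit clause: x5 = True.
(x7 OR NOT x5) with x5 = True leaves only x7, so x7 = True.
In (NOT x7 OR x3), NOT x7 is now false; x3 must hold, so x3 = True.
(NOT x6 OR NOT x3): since x3 = True, the clause reduces to (NOT x6). x6 = False.
(x2 OR x6): since x6 = False, the clause reduces to (x2). x2 = True.

True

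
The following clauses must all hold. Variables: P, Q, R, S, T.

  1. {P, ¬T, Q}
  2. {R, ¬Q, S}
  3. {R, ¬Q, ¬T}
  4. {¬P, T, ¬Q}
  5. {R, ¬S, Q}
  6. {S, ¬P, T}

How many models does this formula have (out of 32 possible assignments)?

14

Case analysis on Q and T:
  Q=T, T=T: remaining (P,R,S) ∈ {(F,T,F); (F,T,T); (T,T,F); (T,T,T)} — 4.
  Q=T, T=F: remaining (P,R,S) ∈ {(F,F,T); (F,T,F); (F,T,T)} — 3.
  Q=F, T=T: remaining (P,R,S) ∈ {(T,F,F); (T,T,F); (T,T,T)} — 3.
  Q=F, T=F: remaining (P,R,S) ∈ {(F,F,F); (F,T,F); (F,T,T); (T,T,T)} — 4.
Total: 4 + 3 + 3 + 4 = 14.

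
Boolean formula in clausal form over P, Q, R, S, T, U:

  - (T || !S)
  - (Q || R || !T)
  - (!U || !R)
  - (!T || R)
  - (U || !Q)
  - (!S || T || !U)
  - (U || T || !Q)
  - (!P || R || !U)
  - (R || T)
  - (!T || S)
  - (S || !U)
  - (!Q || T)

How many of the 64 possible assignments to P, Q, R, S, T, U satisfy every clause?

4

Satisfying assignments:
  P=0 Q=0 R=1 S=0 T=0 U=0
  P=0 Q=0 R=1 S=1 T=1 U=0
  P=1 Q=0 R=1 S=0 T=0 U=0
  P=1 Q=0 R=1 S=1 T=1 U=0
Count: 4.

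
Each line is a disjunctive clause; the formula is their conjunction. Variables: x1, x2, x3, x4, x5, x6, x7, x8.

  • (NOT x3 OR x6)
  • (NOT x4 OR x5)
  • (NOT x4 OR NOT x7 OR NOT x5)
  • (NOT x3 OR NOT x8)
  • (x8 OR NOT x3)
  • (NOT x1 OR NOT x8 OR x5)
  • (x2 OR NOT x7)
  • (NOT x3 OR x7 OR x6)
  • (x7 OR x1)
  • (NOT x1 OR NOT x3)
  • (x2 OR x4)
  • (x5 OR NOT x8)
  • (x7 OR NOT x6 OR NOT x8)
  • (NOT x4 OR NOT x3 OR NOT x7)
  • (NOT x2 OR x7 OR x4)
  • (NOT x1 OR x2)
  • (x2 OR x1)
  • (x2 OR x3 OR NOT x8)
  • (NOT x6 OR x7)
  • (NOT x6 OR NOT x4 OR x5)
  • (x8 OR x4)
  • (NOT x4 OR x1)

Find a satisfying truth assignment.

x1 = T, x2 = T, x3 = F, x4 = F, x5 = T, x6 = F, x7 = T, x8 = T

Branch on x1: take x1 = True.
  then x3 is forced to False.
  then x2 is forced to True.
For the remaining variables, x4 = False, x5 = True, x6 = False, x7 = True, x8 = True works.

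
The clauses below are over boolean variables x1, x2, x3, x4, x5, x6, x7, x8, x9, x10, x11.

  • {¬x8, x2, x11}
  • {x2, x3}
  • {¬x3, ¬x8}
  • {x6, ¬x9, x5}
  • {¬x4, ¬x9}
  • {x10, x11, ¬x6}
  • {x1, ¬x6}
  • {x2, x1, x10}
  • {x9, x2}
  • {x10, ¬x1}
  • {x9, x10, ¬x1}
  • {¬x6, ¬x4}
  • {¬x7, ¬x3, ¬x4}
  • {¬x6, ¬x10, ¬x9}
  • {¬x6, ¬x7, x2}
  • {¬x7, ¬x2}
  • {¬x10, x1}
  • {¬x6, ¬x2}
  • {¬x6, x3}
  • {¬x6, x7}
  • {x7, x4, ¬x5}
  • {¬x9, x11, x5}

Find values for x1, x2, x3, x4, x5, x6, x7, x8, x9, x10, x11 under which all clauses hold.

x1 = 1, x2 = 0, x3 = 1, x4 = 0, x5 = 1, x6 = 0, x7 = 1, x8 = 0, x9 = 1, x10 = 1, x11 = 0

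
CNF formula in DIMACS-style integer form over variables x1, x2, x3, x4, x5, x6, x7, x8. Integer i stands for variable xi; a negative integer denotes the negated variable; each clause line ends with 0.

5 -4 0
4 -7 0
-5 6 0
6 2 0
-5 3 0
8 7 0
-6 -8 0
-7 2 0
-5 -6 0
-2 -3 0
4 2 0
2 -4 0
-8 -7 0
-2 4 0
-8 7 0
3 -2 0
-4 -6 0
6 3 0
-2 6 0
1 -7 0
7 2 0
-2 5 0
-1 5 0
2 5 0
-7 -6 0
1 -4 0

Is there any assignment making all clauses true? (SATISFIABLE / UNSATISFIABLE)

UNSATISFIABLE

x2 = True:
  propagation gives x3=False; an empty clause results — contradiction.
x2 = False:
  propagation gives x6=True, x8=False, x7=True; an empty clause results — contradiction.
Every branch closes, so no satisfying assignment exists.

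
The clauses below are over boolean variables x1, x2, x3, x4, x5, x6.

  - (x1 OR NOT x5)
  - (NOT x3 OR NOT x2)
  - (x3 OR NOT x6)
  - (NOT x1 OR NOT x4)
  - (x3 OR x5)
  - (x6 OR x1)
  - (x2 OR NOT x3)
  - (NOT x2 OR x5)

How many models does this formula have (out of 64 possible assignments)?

The models are:
  x1=T x2=F x3=F x4=F x5=T x6=F
  x1=T x2=T x3=F x4=F x5=T x6=F
That's 2 in total.

2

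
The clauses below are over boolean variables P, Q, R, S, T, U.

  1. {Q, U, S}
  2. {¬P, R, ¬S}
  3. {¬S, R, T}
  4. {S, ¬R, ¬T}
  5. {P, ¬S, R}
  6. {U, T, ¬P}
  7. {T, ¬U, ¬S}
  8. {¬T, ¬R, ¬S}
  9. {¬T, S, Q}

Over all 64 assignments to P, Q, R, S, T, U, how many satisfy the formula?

16

Split on S, then T.
  S=T, T=T: a clause becomes empty — 0.
  S=T, T=F: remaining (P,Q,R,U) ∈ {(F,F,T,F); (F,T,T,F)} — 2.
  S=F, T=T: remaining (P,Q,R,U) ∈ {(F,T,F,F); (F,T,F,T); (T,T,F,F); (T,T,F,T)} — 4.
  S=F, T=F: R free; 5 ways for (P,Q,U) × 2^1 = 10.
Total: 0 + 2 + 4 + 10 = 16.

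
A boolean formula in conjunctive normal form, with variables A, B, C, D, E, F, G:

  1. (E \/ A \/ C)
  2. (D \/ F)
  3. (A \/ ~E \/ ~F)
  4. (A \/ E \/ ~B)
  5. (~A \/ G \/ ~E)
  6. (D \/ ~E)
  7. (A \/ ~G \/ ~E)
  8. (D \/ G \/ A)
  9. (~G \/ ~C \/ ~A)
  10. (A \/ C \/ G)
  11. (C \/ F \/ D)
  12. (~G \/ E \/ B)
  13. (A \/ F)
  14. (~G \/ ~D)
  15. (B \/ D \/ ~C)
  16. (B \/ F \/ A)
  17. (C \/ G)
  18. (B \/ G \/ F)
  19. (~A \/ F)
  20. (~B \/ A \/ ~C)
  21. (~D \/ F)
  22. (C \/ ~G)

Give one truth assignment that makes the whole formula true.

A=T, B=F, C=T, D=T, E=F, F=T, G=F

Check each clause:
  1. (A \/ C \/ E) — A is true.
  2. (F \/ D) — D is true.
  3. (~F \/ A \/ ~E) — A is true.
  4. (E \/ A \/ ~B) — A is true.
  5. (G \/ ~A \/ ~E) — ~E is true.
  6. (~E \/ D) — ~E is true.
  7. (A \/ ~E \/ ~G) — A is true.
  8. (D \/ A \/ G) — A is true.
  9. (~A \/ ~G \/ ~C) — ~G is true.
  10. (C \/ G \/ A) — A is true.
  11. (C \/ D \/ F) — C is true.
  12. (E \/ B \/ ~G) — ~G is true.
  13. (A \/ F) — A is true.
  14. (~D \/ ~G) — ~G is true.
  15. (B \/ D \/ ~C) — D is true.
  16. (F \/ A \/ B) — A is true.
  17. (G \/ C) — C is true.
  18. (F \/ G \/ B) — F is true.
  19. (~A \/ F) — F is true.
  20. (A \/ ~C \/ ~B) — A is true.
  21. (F \/ ~D) — F is true.
  22. (C \/ ~G) — ~G is true.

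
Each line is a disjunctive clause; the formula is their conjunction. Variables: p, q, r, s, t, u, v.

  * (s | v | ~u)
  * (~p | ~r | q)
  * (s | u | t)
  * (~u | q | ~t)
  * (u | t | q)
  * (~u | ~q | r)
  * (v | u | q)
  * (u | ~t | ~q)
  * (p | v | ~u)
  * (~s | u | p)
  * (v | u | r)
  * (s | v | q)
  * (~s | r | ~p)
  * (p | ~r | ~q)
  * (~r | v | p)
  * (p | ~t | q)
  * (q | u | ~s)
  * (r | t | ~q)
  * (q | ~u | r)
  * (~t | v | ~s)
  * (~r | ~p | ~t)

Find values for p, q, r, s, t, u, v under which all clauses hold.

p=T, q=F, r=F, s=F, t=T, u=F, v=T

Check each clause:
  1. (v | ~u | s) — ~u is true.
  2. (q | ~p | ~r) — ~r is true.
  3. (t | s | u) — t is true.
  4. (q | ~t | ~u) — ~u is true.
  5. (u | t | q) — t is true.
  6. (r | ~q | ~u) — ~u is true.
  7. (u | v | q) — v is true.
  8. (u | ~q | ~t) — ~q is true.
  9. (p | ~u | v) — p is true.
  10. (~s | p | u) — p is true.
  11. (r | v | u) — v is true.
  12. (v | q | s) — v is true.
  13. (r | ~s | ~p) — ~s is true.
  14. (~q | ~r | p) — p is true.
  15. (v | p | ~r) — p is true.
  16. (p | ~t | q) — p is true.
  17. (q | u | ~s) — ~s is true.
  18. (~q | t | r) — t is true.
  19. (q | r | ~u) — ~u is true.
  20. (v | ~s | ~t) — ~s is true.
  21. (~t | ~r | ~p) — ~r is true.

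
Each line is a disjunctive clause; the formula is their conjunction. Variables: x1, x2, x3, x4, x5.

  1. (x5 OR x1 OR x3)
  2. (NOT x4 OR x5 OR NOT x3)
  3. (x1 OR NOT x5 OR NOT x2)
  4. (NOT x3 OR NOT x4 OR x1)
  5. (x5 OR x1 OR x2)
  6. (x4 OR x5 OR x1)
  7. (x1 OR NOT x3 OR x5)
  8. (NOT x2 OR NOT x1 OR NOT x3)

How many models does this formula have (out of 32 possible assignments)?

Case analysis on x1 and x5:
  x1=T, x5=T: x4 free; 3 ways for (x2,x3) × 2^1 = 6.
  x1=T, x5=F: 5 of the 8 assignments to (x2,x3,x4) work.
  x1=F, x5=T: remaining (x2,x3,x4) ∈ {(F,F,F); (F,F,T); (F,T,F)} — 3.
  x1=F, x5=F: a clause becomes empty — 0.
Total: 6 + 5 + 3 + 0 = 14.

14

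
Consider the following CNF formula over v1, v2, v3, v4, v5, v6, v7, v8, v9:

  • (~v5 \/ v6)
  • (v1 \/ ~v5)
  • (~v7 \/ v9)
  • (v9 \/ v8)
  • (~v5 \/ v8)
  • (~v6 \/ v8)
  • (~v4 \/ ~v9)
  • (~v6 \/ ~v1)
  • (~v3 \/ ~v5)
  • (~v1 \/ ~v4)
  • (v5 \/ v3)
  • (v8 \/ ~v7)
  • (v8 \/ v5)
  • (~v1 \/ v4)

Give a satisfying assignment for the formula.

v8 occurs only positively in the remaining clauses — set v8 = True.
Try v1 = False.
  then v5 is forced to False.
  then v3 is forced to True.
Branch on v4: take v4 = False.
Branch on v7: take v7 = True.
  then v9 is forced to True.
v2, v6 are now unconstrained; take v2 = True, v6 = True.

v1 = 0  v2 = 1  v3 = 1  v4 = 0  v5 = 0  v6 = 1  v7 = 1  v8 = 1  v9 = 1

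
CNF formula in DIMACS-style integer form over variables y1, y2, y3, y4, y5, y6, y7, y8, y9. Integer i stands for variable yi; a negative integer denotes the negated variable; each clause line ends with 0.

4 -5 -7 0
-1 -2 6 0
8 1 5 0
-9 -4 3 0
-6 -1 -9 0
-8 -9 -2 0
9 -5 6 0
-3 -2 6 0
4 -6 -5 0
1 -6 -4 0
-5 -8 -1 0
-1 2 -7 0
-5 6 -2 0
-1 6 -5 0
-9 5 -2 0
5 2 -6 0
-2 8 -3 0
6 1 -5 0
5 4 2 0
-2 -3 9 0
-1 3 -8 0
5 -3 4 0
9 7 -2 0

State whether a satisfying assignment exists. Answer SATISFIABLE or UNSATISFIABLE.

SATISFIABLE

Branch on y1: take y1 = True.
Try y2 = False.
  then y7 is forced to False.
Set y3 = True and propagate.
The remaining clauses are satisfied by y4 = True, y5 = False, y6 = False, y8 = False, y9 = False.
Every clause has at least one true literal under this assignment.
So y1=True  y2=False  y3=True  y4=True  y5=False  y6=False  y7=False  y8=False  y9=False is a satisfying assignment.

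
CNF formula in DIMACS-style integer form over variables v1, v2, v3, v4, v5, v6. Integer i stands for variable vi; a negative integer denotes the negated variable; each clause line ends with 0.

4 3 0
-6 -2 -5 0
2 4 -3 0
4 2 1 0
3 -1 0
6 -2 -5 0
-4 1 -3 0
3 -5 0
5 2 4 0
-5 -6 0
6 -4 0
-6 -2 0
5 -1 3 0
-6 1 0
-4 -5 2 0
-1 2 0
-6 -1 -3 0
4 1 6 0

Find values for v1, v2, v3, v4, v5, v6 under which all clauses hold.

v1 = T, v2 = T, v3 = T, v4 = F, v5 = F, v6 = F

Check each clause:
  1. (v4 || v3) — v3 is true.
  2. (!v6 || !v5 || !v2) — !v6 is true.
  3. (v2 || !v3 || v4) — v2 is true.
  4. (v4 || v1 || v2) — v1 is true.
  5. (v3 || !v1) — v3 is true.
  6. (!v2 || !v5 || v6) — !v5 is true.
  7. (v1 || !v3 || !v4) — v1 is true.
  8. (v3 || !v5) — v3 is true.
  9. (v5 || v2 || v4) — v2 is true.
  10. (!v5 || !v6) — !v6 is true.
  11. (!v4 || v6) — !v4 is true.
  12. (!v6 || !v2) — !v6 is true.
  13. (v5 || !v1 || v3) — v3 is true.
  14. (!v6 || v1) — v1 is true.
  15. (!v5 || v2 || !v4) — v2 is true.
  16. (v2 || !v1) — v2 is true.
  17. (!v1 || !v3 || !v6) — !v6 is true.
  18. (v6 || v4 || v1) — v1 is true.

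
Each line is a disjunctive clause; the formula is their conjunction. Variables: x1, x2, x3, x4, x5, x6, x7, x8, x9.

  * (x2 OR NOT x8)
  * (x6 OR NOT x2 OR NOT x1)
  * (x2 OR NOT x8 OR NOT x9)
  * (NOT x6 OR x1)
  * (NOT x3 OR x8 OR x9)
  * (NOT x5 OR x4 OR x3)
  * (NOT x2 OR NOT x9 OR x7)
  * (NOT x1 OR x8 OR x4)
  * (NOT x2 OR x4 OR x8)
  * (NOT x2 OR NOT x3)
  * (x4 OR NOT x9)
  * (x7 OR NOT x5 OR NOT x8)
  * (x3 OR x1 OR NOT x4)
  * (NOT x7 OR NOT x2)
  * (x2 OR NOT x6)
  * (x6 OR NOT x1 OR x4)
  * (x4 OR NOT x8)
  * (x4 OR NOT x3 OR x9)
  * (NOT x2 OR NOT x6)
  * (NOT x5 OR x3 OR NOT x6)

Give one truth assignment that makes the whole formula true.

x1=T, x2=F, x3=T, x4=T, x5=T, x6=F, x7=T, x8=F, x9=T

Check each clause:
  1. (x2 OR NOT x8) — NOT x8 is true.
  2. (NOT x1 OR NOT x2 OR x6) — NOT x2 is true.
  3. (NOT x8 OR NOT x9 OR x2) — NOT x8 is true.
  4. (x1 OR NOT x6) — x1 is true.
  5. (x8 OR x9 OR NOT x3) — x9 is true.
  6. (x4 OR NOT x5 OR x3) — x3 is true.
  7. (NOT x2 OR NOT x9 OR x7) — NOT x2 is true.
  8. (NOT x1 OR x4 OR x8) — x4 is true.
  9. (x4 OR x8 OR NOT x2) — x4 is true.
  10. (NOT x3 OR NOT x2) — NOT x2 is true.
  11. (x4 OR NOT x9) — x4 is true.
  12. (NOT x8 OR x7 OR NOT x5) — NOT x8 is true.
  13. (NOT x4 OR x1 OR x3) — x1 is true.
  14. (NOT x2 OR NOT x7) — NOT x2 is true.
  15. (NOT x6 OR x2) — NOT x6 is true.
  16. (x4 OR x6 OR NOT x1) — x4 is true.
  17. (NOT x8 OR x4) — NOT x8 is true.
  18. (x4 OR NOT x3 OR x9) — x9 is true.
  19. (NOT x2 OR NOT x6) — NOT x6 is true.
  20. (NOT x6 OR NOT x5 OR x3) — NOT x6 is true.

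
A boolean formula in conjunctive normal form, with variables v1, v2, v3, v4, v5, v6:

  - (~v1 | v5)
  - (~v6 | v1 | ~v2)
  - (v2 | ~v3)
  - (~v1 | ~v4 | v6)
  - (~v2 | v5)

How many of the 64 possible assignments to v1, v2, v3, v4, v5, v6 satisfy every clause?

21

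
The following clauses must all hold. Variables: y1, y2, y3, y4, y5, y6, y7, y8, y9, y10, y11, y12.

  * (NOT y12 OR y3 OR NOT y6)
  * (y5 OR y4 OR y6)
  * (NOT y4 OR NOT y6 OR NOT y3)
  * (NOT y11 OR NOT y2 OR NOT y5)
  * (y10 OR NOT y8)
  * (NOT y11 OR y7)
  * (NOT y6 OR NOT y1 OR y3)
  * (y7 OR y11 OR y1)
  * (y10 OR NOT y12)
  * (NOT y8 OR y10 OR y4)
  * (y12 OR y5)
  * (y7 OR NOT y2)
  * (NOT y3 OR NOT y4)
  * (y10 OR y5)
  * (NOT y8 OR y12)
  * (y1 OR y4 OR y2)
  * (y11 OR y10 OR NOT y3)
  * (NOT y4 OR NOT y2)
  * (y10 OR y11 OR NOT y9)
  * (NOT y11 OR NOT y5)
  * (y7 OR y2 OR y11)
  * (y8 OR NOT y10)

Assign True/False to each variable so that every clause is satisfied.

y1 = False, y2 = False, y3 = False, y4 = True, y5 = True, y6 = False, y7 = True, y8 = False, y9 = False, y10 = False, y11 = False, y12 = False

Pure literal: y7 appears only positively; assign y7 = True.
Pure literal: y9 appears only negated; assign y9 = False.
Set y1 = False and propagate.
The remaining clauses are satisfied by y2 = False, y3 = False, y4 = True, y5 = True, y6 = False, y8 = False, y10 = False, y11 = False, y12 = False.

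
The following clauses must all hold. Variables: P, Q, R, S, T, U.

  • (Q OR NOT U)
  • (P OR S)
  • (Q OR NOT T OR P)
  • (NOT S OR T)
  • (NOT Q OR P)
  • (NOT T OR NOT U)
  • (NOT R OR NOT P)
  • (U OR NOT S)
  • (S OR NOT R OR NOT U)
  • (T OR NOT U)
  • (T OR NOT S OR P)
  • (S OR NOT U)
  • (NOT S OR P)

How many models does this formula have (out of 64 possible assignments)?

4

Satisfying assignments:
  P=1 Q=0 R=0 S=0 T=0 U=0
  P=1 Q=0 R=0 S=0 T=1 U=0
  P=1 Q=1 R=0 S=0 T=0 U=0
  P=1 Q=1 R=0 S=0 T=1 U=0
Count: 4.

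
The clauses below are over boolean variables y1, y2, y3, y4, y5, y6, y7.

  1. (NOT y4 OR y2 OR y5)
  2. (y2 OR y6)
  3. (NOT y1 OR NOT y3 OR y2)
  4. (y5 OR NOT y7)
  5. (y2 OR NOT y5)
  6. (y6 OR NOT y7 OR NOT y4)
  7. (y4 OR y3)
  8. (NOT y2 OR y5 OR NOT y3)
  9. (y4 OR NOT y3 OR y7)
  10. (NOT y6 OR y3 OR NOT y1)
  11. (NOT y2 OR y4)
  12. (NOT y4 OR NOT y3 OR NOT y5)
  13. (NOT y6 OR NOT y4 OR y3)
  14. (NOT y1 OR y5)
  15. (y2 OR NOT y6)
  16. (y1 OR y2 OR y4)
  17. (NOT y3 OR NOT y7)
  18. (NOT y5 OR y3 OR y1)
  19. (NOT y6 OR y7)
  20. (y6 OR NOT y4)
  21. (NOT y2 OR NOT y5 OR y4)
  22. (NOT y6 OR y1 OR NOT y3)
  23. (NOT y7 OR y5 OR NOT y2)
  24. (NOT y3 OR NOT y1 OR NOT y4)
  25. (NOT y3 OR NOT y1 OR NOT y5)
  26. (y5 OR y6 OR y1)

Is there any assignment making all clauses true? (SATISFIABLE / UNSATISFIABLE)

UNSATISFIABLE

y3 = True:
  propagation gives y7=False, y4=True, y5=False, y2=True; an empty clause results — contradiction.
y3 = False:
  propagation gives y4=True, y6=False; an empty clause results — contradiction.
Every branch closes, so no satisfying assignment exists.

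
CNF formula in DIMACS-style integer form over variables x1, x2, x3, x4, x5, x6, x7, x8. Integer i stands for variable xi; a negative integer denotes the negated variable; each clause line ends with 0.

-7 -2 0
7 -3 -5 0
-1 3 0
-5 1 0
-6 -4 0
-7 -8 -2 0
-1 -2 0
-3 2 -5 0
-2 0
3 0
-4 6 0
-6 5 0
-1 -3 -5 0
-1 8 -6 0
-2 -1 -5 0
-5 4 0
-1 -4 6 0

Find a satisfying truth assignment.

x1=False, x2=False, x3=True, x4=False, x5=False, x6=False, x7=True, x8=True

(NOT x2) is a unit clause, so x2 = False.
Unit propagation: (x3) forces x3 = True.
The clause (NOT x5) is unit: x5 must be False.
(NOT x6) is a unit clause, so x6 = False.
(NOT x4) is a unit clause, so x4 = False.
x1, x7, x8 are now unconstrained; take x1 = False, x7 = True, x8 = True.
Every clause has at least one true literal under this assignment.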